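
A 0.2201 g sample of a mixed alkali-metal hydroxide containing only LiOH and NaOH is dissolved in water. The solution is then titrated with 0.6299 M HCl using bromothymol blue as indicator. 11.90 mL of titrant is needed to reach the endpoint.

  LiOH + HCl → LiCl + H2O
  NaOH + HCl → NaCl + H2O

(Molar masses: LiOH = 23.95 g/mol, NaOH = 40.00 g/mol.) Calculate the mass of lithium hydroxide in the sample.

0.1190 g

n(HCl) = 0.01190 × 0.6299 = 7.496 × 10^-3 mol
Let x = n(LiOH), y = n(NaOH).
Titrant: 1x + 1y = 7.496 × 10^-3;  mass: 23.95x + 40.00y = 0.2201
Solving, x = 4.968 × 10^-3 mol, y = 2.528 × 10^-3 mol
mass of LiOH = 4.968 × 10^-3 × 23.95 = 0.1190 g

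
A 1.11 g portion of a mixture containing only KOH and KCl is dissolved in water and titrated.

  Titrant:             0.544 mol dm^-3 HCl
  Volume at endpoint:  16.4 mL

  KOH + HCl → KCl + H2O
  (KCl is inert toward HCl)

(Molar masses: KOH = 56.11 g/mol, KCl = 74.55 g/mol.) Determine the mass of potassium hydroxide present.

0.501 g

n(HCl) = 0.0164 × 0.544 = 8.92 × 10^-3 mol
Let x = n(KOH), y = n(KCl).
Titrant: 1x = 8.92 × 10^-3;  mass: 56.11x + 74.55y = 1.11
Solving, x = 8.92 × 10^-3 mol, y = 8.17 × 10^-3 mol
mass of KOH = 8.92 × 10^-3 × 56.11 = 0.501 g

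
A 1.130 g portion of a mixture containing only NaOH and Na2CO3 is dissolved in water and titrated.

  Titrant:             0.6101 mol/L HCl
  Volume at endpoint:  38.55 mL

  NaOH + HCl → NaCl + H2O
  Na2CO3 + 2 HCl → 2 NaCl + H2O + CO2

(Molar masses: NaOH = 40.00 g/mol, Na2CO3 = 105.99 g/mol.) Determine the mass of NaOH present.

n(HCl) = 0.03855 × 0.6101 = 0.02352 mol
Let x = n(NaOH), y = n(Na2CO3).
Titrant: 1x + 2y = 0.02352;  mass: 40.00x + 105.99y = 1.130
Solving, x = 8.958 × 10^-3 mol, y = 7.281 × 10^-3 mol
mass of NaOH = 8.958 × 10^-3 × 40.00 = 0.3583 g

0.3583 g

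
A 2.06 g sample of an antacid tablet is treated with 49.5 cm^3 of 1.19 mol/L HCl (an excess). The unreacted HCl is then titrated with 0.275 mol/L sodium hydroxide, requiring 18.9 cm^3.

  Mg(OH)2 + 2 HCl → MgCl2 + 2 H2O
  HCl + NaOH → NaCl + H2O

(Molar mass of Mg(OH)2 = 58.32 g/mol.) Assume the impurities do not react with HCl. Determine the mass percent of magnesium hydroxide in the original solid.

76.0 %

n(HCl) added = 0.0495 × 1.19 = 0.0589 mol
n(NaOH) used in back-titration = 0.0189 × 0.275 = 5.20 × 10^-3 mol
n(HCl) left over = 5.20 × 10^-3 mol (1:1 ratio)
n(HCl) consumed by analyte = 0.0589 − 5.20 × 10^-3 = 0.0537 mol
From the 1:2 ratio, n(Mg(OH)2) = 1/2 × 0.0537 = 0.0269 mol
mass of Mg(OH)2 = 0.0269 × 58.32 = 1.57 g
% Mg(OH)2 = 1.57 / 2.06 × 100 = 76.0 %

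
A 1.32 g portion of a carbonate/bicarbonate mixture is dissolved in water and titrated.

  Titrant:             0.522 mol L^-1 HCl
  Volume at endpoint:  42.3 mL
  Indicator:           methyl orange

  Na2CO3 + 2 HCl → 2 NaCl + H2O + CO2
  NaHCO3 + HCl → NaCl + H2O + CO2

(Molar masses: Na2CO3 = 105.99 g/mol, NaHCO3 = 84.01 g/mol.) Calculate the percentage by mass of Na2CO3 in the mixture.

n(HCl) = 0.0423 × 0.522 = 0.0221 mol
Let x = n(Na2CO3), y = n(NaHCO3).
Titrant: 2x + 1y = 0.0221;  mass: 105.99x + 84.01y = 1.32
Solving, x = 8.62 × 10^-3 mol, y = 4.83 × 10^-3 mol
mass of Na2CO3 = 8.62 × 10^-3 × 105.99 = 0.914 g
% Na2CO3 = 0.914 / 1.32 × 100 = 69.3 %

69.3 %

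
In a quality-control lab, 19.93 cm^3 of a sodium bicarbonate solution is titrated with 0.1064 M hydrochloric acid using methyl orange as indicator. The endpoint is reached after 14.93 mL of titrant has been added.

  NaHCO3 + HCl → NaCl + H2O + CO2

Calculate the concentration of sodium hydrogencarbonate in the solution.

n(HCl) = 0.01493 L × 0.1064 mol/L = 1.589 × 10^-3 mol
n(NaHCO3) = 1.589 × 10^-3 mol (1:1 mole ratio)
[NaHCO3] = 1.589 × 10^-3 mol / 0.01993 L = 0.07971 mol/L

0.07971 M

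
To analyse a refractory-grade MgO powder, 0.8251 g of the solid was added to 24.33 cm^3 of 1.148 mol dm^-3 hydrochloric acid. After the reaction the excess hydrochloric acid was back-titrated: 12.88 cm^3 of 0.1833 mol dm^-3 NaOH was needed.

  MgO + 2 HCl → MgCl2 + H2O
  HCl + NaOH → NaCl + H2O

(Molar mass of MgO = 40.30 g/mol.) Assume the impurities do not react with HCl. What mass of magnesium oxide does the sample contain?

0.5152 g

n(HCl) added = 0.02433 × 1.148 = 0.02793 mol
n(NaOH) used in back-titration = 0.01288 × 0.1833 = 2.361 × 10^-3 mol
n(HCl) left over = 2.361 × 10^-3 mol (1:1 ratio)
n(HCl) consumed by analyte = 0.02793 − 2.361 × 10^-3 = 0.02557 mol
From the 1:2 ratio, n(MgO) = 1/2 × 0.02557 = 0.01278 mol
mass of MgO = 0.01278 × 40.30 = 0.5152 g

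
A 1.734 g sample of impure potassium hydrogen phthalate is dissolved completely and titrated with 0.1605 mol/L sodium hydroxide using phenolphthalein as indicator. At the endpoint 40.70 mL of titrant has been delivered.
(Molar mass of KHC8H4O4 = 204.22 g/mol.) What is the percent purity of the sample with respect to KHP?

76.93 %

KHC8H4O4 + NaOH → KNaC8H4O4 + H2O
n(NaOH) = 0.04070 L × 0.1605 mol/L = 6.532 × 10^-3 mol
n(KHC8H4O4) = 6.532 × 10^-3 mol (1:1 ratio)
mass of KHC8H4O4 = 6.532 × 10^-3 × 204.22 g/mol = 1.334 g
% KHC8H4O4 = 1.334 / 1.734 × 100 = 76.93 %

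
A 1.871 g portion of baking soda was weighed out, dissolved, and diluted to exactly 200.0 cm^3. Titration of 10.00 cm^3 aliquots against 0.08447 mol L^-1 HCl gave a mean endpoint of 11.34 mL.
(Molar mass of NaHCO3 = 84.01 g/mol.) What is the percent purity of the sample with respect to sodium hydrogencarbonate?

NaHCO3 + HCl → NaCl + H2O + CO2
n(HCl) per titration = 0.01134 × 0.08447 = 9.579 × 10^-4 mol
n(NaHCO3) in each aliquot = 9.579 × 10^-4 mol (1:1 ratio)
n(NaHCO3) in the whole flask = 9.579 × 10^-4 × 200.0/10.00 = 0.01916 mol
mass of NaHCO3 = 0.01916 × 84.01 = 1.609 g
% NaHCO3 = 1.609 / 1.871 × 100 = 86.02 %

86.02 %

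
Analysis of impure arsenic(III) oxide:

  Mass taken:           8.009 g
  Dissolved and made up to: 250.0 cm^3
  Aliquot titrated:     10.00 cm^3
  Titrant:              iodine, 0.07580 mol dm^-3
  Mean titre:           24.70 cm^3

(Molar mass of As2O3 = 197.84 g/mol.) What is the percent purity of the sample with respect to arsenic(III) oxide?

57.81 %

As2O3 + 2 I2 + 2 H2O → As2O5 + 4 HI
n(I2) per titration = 0.02470 × 0.07580 = 1.872 × 10^-3 mol
From the 1:2 ratio, n(As2O3) in each aliquot = 1/2 × 1.872 × 10^-3 = 9.361 × 10^-4 mol
n(As2O3) in the whole flask = 9.361 × 10^-4 × 250.0/10.00 = 0.02340 mol
mass of As2O3 = 0.02340 × 197.84 = 4.630 g
% As2O3 = 4.630 / 8.009 × 100 = 57.81 %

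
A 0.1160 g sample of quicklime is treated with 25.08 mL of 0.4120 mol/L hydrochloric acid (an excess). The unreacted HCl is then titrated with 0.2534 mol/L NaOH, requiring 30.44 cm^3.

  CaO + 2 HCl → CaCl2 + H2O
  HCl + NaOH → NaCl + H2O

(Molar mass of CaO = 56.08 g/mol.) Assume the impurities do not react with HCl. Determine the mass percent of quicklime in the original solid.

63.32 %

n(HCl) added = 0.02508 × 0.4120 = 0.01033 mol
n(NaOH) used in back-titration = 0.03044 × 0.2534 = 7.713 × 10^-3 mol
n(HCl) left over = 7.713 × 10^-3 mol (1:1 ratio)
n(HCl) consumed by analyte = 0.01033 − 7.713 × 10^-3 = 2.619 × 10^-3 mol
From the 1:2 ratio, n(CaO) = 1/2 × 2.619 × 10^-3 = 1.310 × 10^-3 mol
mass of CaO = 1.310 × 10^-3 × 56.08 = 0.07345 g
% CaO = 0.07345 / 0.1160 × 100 = 63.32 %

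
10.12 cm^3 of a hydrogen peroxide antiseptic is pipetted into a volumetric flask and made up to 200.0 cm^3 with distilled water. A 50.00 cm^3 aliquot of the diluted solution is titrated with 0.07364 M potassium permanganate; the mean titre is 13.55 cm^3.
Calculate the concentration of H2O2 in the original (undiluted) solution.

2 MnO4^- + 5 H2O2 + 6 H^+ → 2 Mn^2+ + 5 O2 + 8 H2O
n(KMnO4) = 0.01355 × 0.07364 = 9.978 × 10^-4 mol
From the 5:2 ratio, n(H2O2) in the aliquot = 5/2 × 9.978 × 10^-4 = 2.495 × 10^-3 mol
[H2O2]_dilute = 2.495 × 10^-3 / 0.05000 = 0.04989 mol/L
Dilution factor = 200.0 / 10.12 = 19.76
[H2O2]_stock = 0.04989 × 19.76 = 0.9860 mol/L

0.9860 M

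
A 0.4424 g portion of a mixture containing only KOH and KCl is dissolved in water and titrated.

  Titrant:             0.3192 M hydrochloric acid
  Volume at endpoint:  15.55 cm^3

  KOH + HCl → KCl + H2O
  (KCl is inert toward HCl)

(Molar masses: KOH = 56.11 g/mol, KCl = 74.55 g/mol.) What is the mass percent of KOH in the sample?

n(HCl) = 0.01555 × 0.3192 = 4.964 × 10^-3 mol
Let x = n(KOH), y = n(KCl).
Titrant: 1x = 4.964 × 10^-3;  mass: 56.11x + 74.55y = 0.4424
Solving, x = 4.964 × 10^-3 mol, y = 2.198 × 10^-3 mol
mass of KOH = 4.964 × 10^-3 × 56.11 = 0.2785 g
% KOH = 0.2785 / 0.4424 × 100 = 62.95 %

62.95 %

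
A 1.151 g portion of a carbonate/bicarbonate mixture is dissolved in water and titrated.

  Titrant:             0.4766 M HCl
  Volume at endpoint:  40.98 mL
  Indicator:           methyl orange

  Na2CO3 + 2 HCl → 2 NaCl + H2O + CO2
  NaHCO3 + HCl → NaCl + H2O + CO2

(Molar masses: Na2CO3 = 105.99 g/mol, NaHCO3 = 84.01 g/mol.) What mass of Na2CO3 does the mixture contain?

n(HCl) = 0.04098 × 0.4766 = 0.01953 mol
Let x = n(Na2CO3), y = n(NaHCO3).
Titrant: 2x + 1y = 0.01953;  mass: 105.99x + 84.01y = 1.151
Solving, x = 7.896 × 10^-3 mol, y = 3.739 × 10^-3 mol
mass of Na2CO3 = 7.896 × 10^-3 × 105.99 = 0.8369 g

0.8369 g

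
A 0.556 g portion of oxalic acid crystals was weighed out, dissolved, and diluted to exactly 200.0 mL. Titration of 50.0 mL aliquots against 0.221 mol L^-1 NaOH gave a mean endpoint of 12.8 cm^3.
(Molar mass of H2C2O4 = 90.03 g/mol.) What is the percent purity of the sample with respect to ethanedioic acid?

91.6 %

H2C2O4 + 2 NaOH → Na2C2O4 + 2 H2O
n(NaOH) per titration = 0.0128 × 0.221 = 2.83 × 10^-3 mol
From the 1:2 ratio, n(H2C2O4) in each aliquot = 1/2 × 2.83 × 10^-3 = 1.41 × 10^-3 mol
n(H2C2O4) in the whole flask = 1.41 × 10^-3 × 200.0/50.0 = 5.66 × 10^-3 mol
mass of H2C2O4 = 5.66 × 10^-3 × 90.03 = 0.509 g
% H2C2O4 = 0.509 / 0.556 × 100 = 91.6 %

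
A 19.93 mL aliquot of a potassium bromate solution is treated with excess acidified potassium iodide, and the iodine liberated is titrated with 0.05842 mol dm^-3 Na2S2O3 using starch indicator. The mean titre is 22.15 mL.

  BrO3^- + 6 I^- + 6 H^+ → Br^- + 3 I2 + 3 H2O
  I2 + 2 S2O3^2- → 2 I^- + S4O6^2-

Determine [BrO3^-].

0.01082 mol/L

n(S2O3^2-) = 0.02215 × 0.05842 = 1.294 × 10^-3 mol
n(I2) = n(S2O3^2-)/2 = 6.470 × 10^-4 mol
From the 1:3 ratio, n(BrO3^-) in the aliquot = 1/3 × 6.470 × 10^-4 = 2.157 × 10^-4 mol
[BrO3^-] = 2.157 × 10^-4 / 0.01993 = 0.01082 mol/L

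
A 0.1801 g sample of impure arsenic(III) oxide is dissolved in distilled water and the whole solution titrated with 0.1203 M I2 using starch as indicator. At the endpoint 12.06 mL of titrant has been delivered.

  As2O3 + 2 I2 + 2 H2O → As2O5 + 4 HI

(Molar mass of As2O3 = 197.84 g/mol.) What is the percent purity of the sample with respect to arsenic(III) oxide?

n(I2) = 0.01206 L × 0.1203 mol/L = 1.451 × 10^-3 mol
From the 1:2 ratio, n(As2O3) = 1/2 × 1.451 × 10^-3 = 7.254 × 10^-4 mol
mass of As2O3 = 7.254 × 10^-4 × 197.84 g/mol = 0.1435 g
% As2O3 = 0.1435 / 0.1801 × 100 = 79.69 %

79.69 %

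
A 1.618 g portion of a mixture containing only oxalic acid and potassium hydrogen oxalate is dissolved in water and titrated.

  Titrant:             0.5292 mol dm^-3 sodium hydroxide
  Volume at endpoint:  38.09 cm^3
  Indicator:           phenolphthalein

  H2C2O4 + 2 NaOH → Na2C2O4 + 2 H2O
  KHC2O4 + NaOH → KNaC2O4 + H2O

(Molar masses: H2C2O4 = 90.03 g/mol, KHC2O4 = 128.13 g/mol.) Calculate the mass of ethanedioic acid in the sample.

0.5225 g

n(NaOH) = 0.03809 × 0.5292 = 0.02016 mol
Let x = n(H2C2O4), y = n(KHC2O4).
Titrant: 2x + 1y = 0.02016;  mass: 90.03x + 128.13y = 1.618
Solving, x = 5.804 × 10^-3 mol, y = 8.550 × 10^-3 mol
mass of H2C2O4 = 5.804 × 10^-3 × 90.03 = 0.5225 g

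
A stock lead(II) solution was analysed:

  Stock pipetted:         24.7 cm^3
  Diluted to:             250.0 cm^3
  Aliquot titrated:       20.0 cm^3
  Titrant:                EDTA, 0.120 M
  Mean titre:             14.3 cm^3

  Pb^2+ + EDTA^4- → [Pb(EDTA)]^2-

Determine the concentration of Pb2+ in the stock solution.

0.868 M

n(EDTA) = 0.0143 × 0.120 = 1.72 × 10^-3 mol
n(Pb2+) in the aliquot = 1.72 × 10^-3 mol (1:1 ratio)
[Pb2+]_dilute = 1.72 × 10^-3 / 0.0200 = 0.0858 mol/L
Dilution factor = 250.0 / 24.7 = 10.12
[Pb2+]_stock = 0.0858 × 10.12 = 0.868 mol/L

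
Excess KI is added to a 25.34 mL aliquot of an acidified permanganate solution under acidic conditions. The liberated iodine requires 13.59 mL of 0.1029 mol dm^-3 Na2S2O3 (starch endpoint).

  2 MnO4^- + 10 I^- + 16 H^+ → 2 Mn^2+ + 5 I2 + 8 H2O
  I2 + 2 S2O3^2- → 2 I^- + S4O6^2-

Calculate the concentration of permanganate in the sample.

n(S2O3^2-) = 0.01359 × 0.1029 = 1.398 × 10^-3 mol
n(I2) = n(S2O3^2-)/2 = 6.992 × 10^-4 mol
From the 2:5 ratio, n(MnO4^-) in the aliquot = 2/5 × 6.992 × 10^-4 = 2.797 × 10^-4 mol
[MnO4^-] = 2.797 × 10^-4 / 0.02534 = 0.01104 mol/L

0.01104 mol/L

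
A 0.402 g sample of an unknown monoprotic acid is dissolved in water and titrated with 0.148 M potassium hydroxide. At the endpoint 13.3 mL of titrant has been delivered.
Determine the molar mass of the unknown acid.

n(KOH) = 0.0133 L × 0.148 mol/L = 1.97 × 10^-3 mol
n(HA) = 1.97 × 10^-3 mol (1:1 ratio)
M = m / n = 0.402 g / 1.97 × 10^-3 mol = 204 g/mol

204 g/mol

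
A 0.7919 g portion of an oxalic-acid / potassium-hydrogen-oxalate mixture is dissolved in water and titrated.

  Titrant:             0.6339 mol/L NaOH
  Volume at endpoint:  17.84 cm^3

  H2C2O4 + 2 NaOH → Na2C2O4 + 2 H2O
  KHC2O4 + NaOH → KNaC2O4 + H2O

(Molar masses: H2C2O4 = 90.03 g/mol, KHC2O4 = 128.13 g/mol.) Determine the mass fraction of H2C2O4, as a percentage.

44.94 %

n(NaOH) = 0.01784 × 0.6339 = 0.01131 mol
Let x = n(H2C2O4), y = n(KHC2O4).
Titrant: 2x + 1y = 0.01131;  mass: 90.03x + 128.13y = 0.7919
Solving, x = 3.953 × 10^-3 mol, y = 3.403 × 10^-3 mol
mass of H2C2O4 = 3.953 × 10^-3 × 90.03 = 0.3559 g
% H2C2O4 = 0.3559 / 0.7919 × 100 = 44.94 %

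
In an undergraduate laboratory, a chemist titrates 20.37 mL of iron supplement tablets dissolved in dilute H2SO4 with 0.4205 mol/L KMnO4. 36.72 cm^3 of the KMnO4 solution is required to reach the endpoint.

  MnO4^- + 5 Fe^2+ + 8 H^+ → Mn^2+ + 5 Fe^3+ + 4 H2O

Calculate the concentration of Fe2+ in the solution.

3.790 mol/L

n(KMnO4) = 0.03672 L × 0.4205 mol/L = 0.01544 mol
From the 5:1 mole ratio, n(Fe2+) = 5/1 × 0.01544 = 0.07720 mol
[Fe2+] = 0.07720 mol / 0.02037 L = 3.790 mol/L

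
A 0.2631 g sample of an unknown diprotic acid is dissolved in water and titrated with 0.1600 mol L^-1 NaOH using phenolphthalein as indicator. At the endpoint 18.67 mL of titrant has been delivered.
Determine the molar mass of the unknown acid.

176.2 g/mol

n(NaOH) = 0.01867 L × 0.1600 mol/L = 2.987 × 10^-3 mol
From the 1:2 ratio, n(H2A) = 1/2 × 2.987 × 10^-3 = 1.494 × 10^-3 mol
M = m / n = 0.2631 g / 1.494 × 10^-3 mol = 176.2 g/mol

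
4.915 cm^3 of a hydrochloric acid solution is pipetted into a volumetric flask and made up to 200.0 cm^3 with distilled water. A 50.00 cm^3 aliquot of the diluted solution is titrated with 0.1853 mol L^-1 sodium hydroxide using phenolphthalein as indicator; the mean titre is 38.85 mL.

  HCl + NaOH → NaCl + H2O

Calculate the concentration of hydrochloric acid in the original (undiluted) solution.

5.859 mol/L

n(NaOH) = 0.03885 × 0.1853 = 7.199 × 10^-3 mol
n(HCl) in the aliquot = 7.199 × 10^-3 mol (1:1 ratio)
[HCl]_dilute = 7.199 × 10^-3 / 0.05000 = 0.1440 mol/L
Dilution factor = 200.0 / 4.915 = 40.69
[HCl]_stock = 0.1440 × 40.69 = 5.859 mol/L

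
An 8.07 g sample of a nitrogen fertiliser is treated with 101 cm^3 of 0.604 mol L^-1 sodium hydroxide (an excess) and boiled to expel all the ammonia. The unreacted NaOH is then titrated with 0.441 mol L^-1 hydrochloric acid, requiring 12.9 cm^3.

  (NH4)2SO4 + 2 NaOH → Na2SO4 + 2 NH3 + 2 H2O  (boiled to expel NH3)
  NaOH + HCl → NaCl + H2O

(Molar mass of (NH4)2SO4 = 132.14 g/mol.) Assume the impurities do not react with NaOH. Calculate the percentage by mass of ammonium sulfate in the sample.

n(NaOH) added = 0.101 × 0.604 = 0.0610 mol
n(HCl) used in back-titration = 0.0129 × 0.441 = 5.69 × 10^-3 mol
n(NaOH) left over = 5.69 × 10^-3 mol (1:1 ratio)
n(NaOH) consumed by analyte = 0.0610 − 5.69 × 10^-3 = 0.0553 mol
From the 1:2 ratio, n((NH4)2SO4) = 1/2 × 0.0553 = 0.0277 mol
mass of (NH4)2SO4 = 0.0277 × 132.14 = 3.65 g
% (NH4)2SO4 = 3.65 / 8.07 × 100 = 45.3 %

45.3 %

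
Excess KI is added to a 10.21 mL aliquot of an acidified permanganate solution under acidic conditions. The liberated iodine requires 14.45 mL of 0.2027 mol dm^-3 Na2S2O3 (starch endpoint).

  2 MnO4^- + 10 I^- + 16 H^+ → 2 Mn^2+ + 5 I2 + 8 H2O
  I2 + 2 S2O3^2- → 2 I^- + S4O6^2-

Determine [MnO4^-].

0.05738 mol/L

n(S2O3^2-) = 0.01445 × 0.2027 = 2.929 × 10^-3 mol
n(I2) = n(S2O3^2-)/2 = 1.465 × 10^-3 mol
From the 2:5 ratio, n(MnO4^-) in the aliquot = 2/5 × 1.465 × 10^-3 = 5.858 × 10^-4 mol
[MnO4^-] = 5.858 × 10^-4 / 0.01021 = 0.05738 mol/L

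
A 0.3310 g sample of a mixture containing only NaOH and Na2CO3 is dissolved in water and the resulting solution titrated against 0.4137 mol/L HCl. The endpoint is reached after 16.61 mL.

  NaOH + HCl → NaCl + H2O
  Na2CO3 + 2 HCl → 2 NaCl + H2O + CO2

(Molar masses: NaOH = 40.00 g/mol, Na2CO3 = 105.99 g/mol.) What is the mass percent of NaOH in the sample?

n(HCl) = 0.01661 × 0.4137 = 6.872 × 10^-3 mol
Let x = n(NaOH), y = n(Na2CO3).
Titrant: 1x + 2y = 6.872 × 10^-3;  mass: 40.00x + 105.99y = 0.3310
Solving, x = 2.552 × 10^-3 mol, y = 2.160 × 10^-3 mol
mass of NaOH = 2.552 × 10^-3 × 40.00 = 0.1021 g
% NaOH = 0.1021 / 0.3310 × 100 = 30.84 %

30.84 %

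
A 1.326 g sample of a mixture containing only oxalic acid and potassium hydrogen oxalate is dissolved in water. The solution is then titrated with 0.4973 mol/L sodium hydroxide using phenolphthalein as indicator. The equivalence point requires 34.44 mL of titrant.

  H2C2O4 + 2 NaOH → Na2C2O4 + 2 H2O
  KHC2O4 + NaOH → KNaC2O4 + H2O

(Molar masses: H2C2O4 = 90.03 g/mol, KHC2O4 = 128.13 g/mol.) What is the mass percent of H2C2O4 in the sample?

35.47 %

n(NaOH) = 0.03444 × 0.4973 = 0.01713 mol
Let x = n(H2C2O4), y = n(KHC2O4).
Titrant: 2x + 1y = 0.01713;  mass: 90.03x + 128.13y = 1.326
Solving, x = 5.225 × 10^-3 mol, y = 6.678 × 10^-3 mol
mass of H2C2O4 = 5.225 × 10^-3 × 90.03 = 0.4704 g
% H2C2O4 = 0.4704 / 1.326 × 100 = 35.47 %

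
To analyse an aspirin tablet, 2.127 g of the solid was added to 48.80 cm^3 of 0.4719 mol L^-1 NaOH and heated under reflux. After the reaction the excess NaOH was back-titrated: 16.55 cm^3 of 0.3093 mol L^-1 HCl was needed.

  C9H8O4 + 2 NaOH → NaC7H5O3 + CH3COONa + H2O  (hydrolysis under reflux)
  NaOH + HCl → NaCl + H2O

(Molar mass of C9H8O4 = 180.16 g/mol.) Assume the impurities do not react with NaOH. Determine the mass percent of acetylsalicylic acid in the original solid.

n(NaOH) added = 0.04880 × 0.4719 = 0.02303 mol
n(HCl) used in back-titration = 0.01655 × 0.3093 = 5.119 × 10^-3 mol
n(NaOH) left over = 5.119 × 10^-3 mol (1:1 ratio)
n(NaOH) consumed by analyte = 0.02303 − 5.119 × 10^-3 = 0.01791 mol
From the 1:2 ratio, n(C9H8O4) = 1/2 × 0.01791 = 8.955 × 10^-3 mol
mass of C9H8O4 = 8.955 × 10^-3 × 180.16 = 1.613 g
% C9H8O4 = 1.613 / 2.127 × 100 = 75.85 %

75.85 %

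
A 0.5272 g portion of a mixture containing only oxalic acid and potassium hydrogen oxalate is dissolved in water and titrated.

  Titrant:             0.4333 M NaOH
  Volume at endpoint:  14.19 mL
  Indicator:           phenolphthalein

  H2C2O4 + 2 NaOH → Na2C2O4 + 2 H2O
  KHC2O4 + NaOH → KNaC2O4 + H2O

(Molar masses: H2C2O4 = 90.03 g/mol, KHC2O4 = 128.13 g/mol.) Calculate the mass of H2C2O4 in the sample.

0.1411 g

n(NaOH) = 0.01419 × 0.4333 = 6.149 × 10^-3 mol
Let x = n(H2C2O4), y = n(KHC2O4).
Titrant: 2x + 1y = 6.149 × 10^-3;  mass: 90.03x + 128.13y = 0.5272
Solving, x = 1.568 × 10^-3 mol, y = 3.013 × 10^-3 mol
mass of H2C2O4 = 1.568 × 10^-3 × 90.03 = 0.1411 g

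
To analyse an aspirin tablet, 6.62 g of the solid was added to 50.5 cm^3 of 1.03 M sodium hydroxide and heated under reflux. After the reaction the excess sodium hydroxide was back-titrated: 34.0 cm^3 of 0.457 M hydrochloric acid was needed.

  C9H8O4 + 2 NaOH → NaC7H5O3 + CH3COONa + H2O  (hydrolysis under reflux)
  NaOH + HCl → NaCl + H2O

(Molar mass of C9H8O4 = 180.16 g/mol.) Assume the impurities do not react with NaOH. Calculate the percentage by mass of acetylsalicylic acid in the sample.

n(NaOH) added = 0.0505 × 1.03 = 0.0520 mol
n(HCl) used in back-titration = 0.0340 × 0.457 = 0.0155 mol
n(NaOH) left over = 0.0155 mol (1:1 ratio)
n(NaOH) consumed by analyte = 0.0520 − 0.0155 = 0.0365 mol
From the 1:2 ratio, n(C9H8O4) = 1/2 × 0.0365 = 0.0182 mol
mass of C9H8O4 = 0.0182 × 180.16 = 3.29 g
% C9H8O4 = 3.29 / 6.62 × 100 = 49.6 %

49.6 %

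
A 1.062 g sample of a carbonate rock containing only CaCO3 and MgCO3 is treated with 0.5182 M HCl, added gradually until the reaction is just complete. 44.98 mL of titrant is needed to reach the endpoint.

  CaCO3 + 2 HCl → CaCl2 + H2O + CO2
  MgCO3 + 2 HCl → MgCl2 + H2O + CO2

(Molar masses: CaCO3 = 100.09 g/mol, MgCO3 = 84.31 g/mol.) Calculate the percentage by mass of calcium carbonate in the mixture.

n(HCl) = 0.04498 × 0.5182 = 0.02331 mol
Let x = n(CaCO3), y = n(MgCO3).
Titrant: 2x + 2y = 0.02331;  mass: 100.09x + 84.31y = 1.062
Solving, x = 5.033 × 10^-3 mol, y = 6.621 × 10^-3 mol
mass of CaCO3 = 5.033 × 10^-3 × 100.09 = 0.5038 g
% CaCO3 = 0.5038 / 1.062 × 100 = 47.44 %

47.44 %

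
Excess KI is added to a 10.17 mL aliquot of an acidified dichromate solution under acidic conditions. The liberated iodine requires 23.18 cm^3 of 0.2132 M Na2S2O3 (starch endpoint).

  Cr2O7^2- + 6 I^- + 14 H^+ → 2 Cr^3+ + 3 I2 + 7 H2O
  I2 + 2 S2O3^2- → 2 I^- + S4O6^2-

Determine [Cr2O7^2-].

n(S2O3^2-) = 0.02318 × 0.2132 = 4.942 × 10^-3 mol
n(I2) = n(S2O3^2-)/2 = 2.471 × 10^-3 mol
From the 1:3 ratio, n(Cr2O7^2-) in the aliquot = 1/3 × 2.471 × 10^-3 = 8.237 × 10^-4 mol
[Cr2O7^2-] = 8.237 × 10^-4 / 0.01017 = 0.08099 mol/L

0.08099 M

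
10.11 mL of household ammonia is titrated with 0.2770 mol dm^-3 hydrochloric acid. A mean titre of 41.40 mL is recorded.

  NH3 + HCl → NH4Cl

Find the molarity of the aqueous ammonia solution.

n(HCl) = 0.04140 L × 0.2770 mol/L = 0.01147 mol
n(NH3) = 0.01147 mol (1:1 mole ratio)
[NH3] = 0.01147 mol / 0.01011 L = 1.134 mol/L

1.134 mol/L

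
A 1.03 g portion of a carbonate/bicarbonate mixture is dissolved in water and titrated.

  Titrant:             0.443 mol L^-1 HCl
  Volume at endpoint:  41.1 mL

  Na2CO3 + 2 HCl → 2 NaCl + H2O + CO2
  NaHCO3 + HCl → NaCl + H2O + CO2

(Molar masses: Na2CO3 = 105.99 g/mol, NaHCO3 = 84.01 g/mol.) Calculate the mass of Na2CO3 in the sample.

0.854 g

n(HCl) = 0.0411 × 0.443 = 0.0182 mol
Let x = n(Na2CO3), y = n(NaHCO3).
Titrant: 2x + 1y = 0.0182;  mass: 105.99x + 84.01y = 1.03
Solving, x = 8.05 × 10^-3 mol, y = 2.10 × 10^-3 mol
mass of Na2CO3 = 8.05 × 10^-3 × 105.99 = 0.854 g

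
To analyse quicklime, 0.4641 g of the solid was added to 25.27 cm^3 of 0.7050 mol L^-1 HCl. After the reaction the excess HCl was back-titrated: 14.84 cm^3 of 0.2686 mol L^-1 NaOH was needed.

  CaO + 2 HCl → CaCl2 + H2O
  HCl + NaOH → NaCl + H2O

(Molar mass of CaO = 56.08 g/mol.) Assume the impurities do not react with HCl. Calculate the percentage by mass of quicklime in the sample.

n(HCl) added = 0.02527 × 0.7050 = 0.01782 mol
n(NaOH) used in back-titration = 0.01484 × 0.2686 = 3.986 × 10^-3 mol
n(HCl) left over = 3.986 × 10^-3 mol (1:1 ratio)
n(HCl) consumed by analyte = 0.01782 − 3.986 × 10^-3 = 0.01383 mol
From the 1:2 ratio, n(CaO) = 1/2 × 0.01383 = 6.915 × 10^-3 mol
mass of CaO = 6.915 × 10^-3 × 56.08 = 0.3878 g
% CaO = 0.3878 / 0.4641 × 100 = 83.55 %

83.55 %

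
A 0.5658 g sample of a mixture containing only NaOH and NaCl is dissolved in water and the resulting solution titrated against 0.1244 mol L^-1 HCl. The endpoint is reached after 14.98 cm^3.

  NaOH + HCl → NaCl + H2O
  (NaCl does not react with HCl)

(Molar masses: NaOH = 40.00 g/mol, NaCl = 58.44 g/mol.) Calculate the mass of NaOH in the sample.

0.07454 g

n(HCl) = 0.01498 × 0.1244 = 1.864 × 10^-3 mol
Let x = n(NaOH), y = n(NaCl).
Titrant: 1x = 1.864 × 10^-3;  mass: 40.00x + 58.44y = 0.5658
Solving, x = 1.864 × 10^-3 mol, y = 8.406 × 10^-3 mol
mass of NaOH = 1.864 × 10^-3 × 40.00 = 0.07454 g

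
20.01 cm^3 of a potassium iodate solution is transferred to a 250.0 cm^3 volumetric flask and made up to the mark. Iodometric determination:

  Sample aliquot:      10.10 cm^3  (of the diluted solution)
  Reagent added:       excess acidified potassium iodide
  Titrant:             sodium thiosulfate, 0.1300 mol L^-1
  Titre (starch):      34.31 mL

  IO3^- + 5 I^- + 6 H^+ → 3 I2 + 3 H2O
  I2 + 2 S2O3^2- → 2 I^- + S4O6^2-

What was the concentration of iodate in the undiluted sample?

0.9196 mol/L

n(S2O3^2-) = 0.03431 × 0.1300 = 4.460 × 10^-3 mol
n(I2) = n(S2O3^2-)/2 = 2.230 × 10^-3 mol
From the 1:3 ratio, n(IO3^-) in the aliquot = 1/3 × 2.230 × 10^-3 = 7.434 × 10^-4 mol
[IO3^-]_dilute = 7.434 × 10^-4 / 0.01010 = 0.07360 mol/L
[IO3^-]_original = 0.07360 × 250.0/20.01 = 0.9196 mol/L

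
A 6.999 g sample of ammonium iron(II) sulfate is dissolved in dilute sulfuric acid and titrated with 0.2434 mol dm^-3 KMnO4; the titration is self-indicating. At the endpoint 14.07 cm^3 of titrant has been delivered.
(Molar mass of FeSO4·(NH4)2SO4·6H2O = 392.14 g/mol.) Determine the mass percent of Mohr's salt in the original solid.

95.94 %

MnO4^- + 5 Fe^2+ + 8 H^+ → Mn^2+ + 5 Fe^3+ + 4 H2O
n(KMnO4) = 0.01407 L × 0.2434 mol/L = 3.425 × 10^-3 mol
From the 5:1 ratio, n(FeSO4·(NH4)2SO4·6H2O) = 5/1 × 3.425 × 10^-3 = 0.01712 mol
mass of FeSO4·(NH4)2SO4·6H2O = 0.01712 × 392.14 g/mol = 6.715 g
% FeSO4·(NH4)2SO4·6H2O = 6.715 / 6.999 × 100 = 95.94 %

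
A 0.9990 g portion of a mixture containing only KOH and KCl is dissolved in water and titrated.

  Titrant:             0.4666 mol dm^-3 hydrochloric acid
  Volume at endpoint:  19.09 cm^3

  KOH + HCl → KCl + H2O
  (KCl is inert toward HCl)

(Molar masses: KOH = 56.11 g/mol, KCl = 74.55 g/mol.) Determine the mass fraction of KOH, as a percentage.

n(HCl) = 0.01909 × 0.4666 = 8.907 × 10^-3 mol
Let x = n(KOH), y = n(KCl).
Titrant: 1x = 8.907 × 10^-3;  mass: 56.11x + 74.55y = 0.9990
Solving, x = 8.907 × 10^-3 mol, y = 6.696 × 10^-3 mol
mass of KOH = 8.907 × 10^-3 × 56.11 = 0.4998 g
% KOH = 0.4998 / 0.9990 × 100 = 50.03 %

50.03 %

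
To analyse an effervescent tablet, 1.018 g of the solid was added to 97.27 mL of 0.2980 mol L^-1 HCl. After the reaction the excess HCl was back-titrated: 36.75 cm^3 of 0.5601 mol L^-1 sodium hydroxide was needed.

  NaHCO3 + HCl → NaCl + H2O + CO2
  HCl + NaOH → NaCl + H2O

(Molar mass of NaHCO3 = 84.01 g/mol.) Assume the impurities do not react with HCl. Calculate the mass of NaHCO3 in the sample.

n(HCl) added = 0.09727 × 0.2980 = 0.02899 mol
n(NaOH) used in back-titration = 0.03675 × 0.5601 = 0.02058 mol
n(HCl) left over = 0.02058 mol (1:1 ratio)
n(HCl) consumed by analyte = 0.02899 − 0.02058 = 8.403 × 10^-3 mol
n(NaHCO3) = 8.403 × 10^-3 mol (1:1 ratio)
mass of NaHCO3 = 8.403 × 10^-3 × 84.01 = 0.7059 g

0.7059 g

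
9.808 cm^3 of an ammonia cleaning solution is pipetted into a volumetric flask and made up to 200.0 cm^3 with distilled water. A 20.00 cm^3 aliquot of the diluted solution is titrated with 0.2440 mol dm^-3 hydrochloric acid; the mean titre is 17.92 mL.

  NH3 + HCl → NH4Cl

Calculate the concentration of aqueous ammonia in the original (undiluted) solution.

n(HCl) = 0.01792 × 0.2440 = 4.372 × 10^-3 mol
n(NH3) in the aliquot = 4.372 × 10^-3 mol (1:1 ratio)
[NH3]_dilute = 4.372 × 10^-3 / 0.02000 = 0.2186 mol/L
Dilution factor = 200.0 / 9.808 = 20.39
[NH3]_stock = 0.2186 × 20.39 = 4.458 mol/L

4.458 mol/L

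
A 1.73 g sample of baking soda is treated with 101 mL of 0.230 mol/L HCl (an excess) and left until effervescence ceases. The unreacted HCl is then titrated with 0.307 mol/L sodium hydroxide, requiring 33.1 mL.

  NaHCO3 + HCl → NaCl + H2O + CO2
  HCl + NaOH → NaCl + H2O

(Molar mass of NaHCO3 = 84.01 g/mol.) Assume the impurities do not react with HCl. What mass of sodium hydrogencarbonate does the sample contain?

n(HCl) added = 0.101 × 0.230 = 0.0232 mol
n(NaOH) used in back-titration = 0.0331 × 0.307 = 0.0102 mol
n(HCl) left over = 0.0102 mol (1:1 ratio)
n(HCl) consumed by analyte = 0.0232 − 0.0102 = 0.0131 mol
n(NaHCO3) = 0.0131 mol (1:1 ratio)
mass of NaHCO3 = 0.0131 × 84.01 = 1.10 g

1.10 g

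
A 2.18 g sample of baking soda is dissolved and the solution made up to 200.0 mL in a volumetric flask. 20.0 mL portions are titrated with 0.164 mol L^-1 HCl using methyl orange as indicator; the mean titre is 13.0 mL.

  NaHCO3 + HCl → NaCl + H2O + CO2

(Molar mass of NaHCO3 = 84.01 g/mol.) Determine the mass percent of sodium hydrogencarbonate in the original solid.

82.2 %

n(HCl) per titration = 0.0130 × 0.164 = 2.13 × 10^-3 mol
n(NaHCO3) in each aliquot = 2.13 × 10^-3 mol (1:1 ratio)
n(NaHCO3) in the whole flask = 2.13 × 10^-3 × 200.0/20.0 = 0.0213 mol
mass of NaHCO3 = 0.0213 × 84.01 = 1.79 g
% NaHCO3 = 1.79 / 2.18 × 100 = 82.2 %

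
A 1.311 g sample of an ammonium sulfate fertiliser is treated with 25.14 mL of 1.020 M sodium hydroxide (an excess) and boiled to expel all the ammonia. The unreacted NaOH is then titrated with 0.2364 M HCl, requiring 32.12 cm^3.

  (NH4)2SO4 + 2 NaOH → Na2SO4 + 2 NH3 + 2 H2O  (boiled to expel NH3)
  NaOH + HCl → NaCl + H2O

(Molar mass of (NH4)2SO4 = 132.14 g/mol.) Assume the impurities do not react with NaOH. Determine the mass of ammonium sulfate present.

n(NaOH) added = 0.02514 × 1.020 = 0.02564 mol
n(HCl) used in back-titration = 0.03212 × 0.2364 = 7.593 × 10^-3 mol
n(NaOH) left over = 7.593 × 10^-3 mol (1:1 ratio)
n(NaOH) consumed by analyte = 0.02564 − 7.593 × 10^-3 = 0.01805 mol
From the 1:2 ratio, n((NH4)2SO4) = 1/2 × 0.01805 = 9.025 × 10^-3 mol
mass of (NH4)2SO4 = 9.025 × 10^-3 × 132.14 = 1.193 g

1.193 g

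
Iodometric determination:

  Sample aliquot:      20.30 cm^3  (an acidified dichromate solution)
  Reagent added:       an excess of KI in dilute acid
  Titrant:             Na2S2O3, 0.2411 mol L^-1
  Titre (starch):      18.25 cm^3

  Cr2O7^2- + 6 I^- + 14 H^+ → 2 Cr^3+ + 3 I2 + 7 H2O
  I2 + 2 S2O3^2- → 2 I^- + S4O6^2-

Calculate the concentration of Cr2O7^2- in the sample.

0.03613 mol/L

n(S2O3^2-) = 0.01825 × 0.2411 = 4.400 × 10^-3 mol
n(I2) = n(S2O3^2-)/2 = 2.200 × 10^-3 mol
From the 1:3 ratio, n(Cr2O7^2-) in the aliquot = 1/3 × 2.200 × 10^-3 = 7.333 × 10^-4 mol
[Cr2O7^2-] = 7.333 × 10^-4 / 0.02030 = 0.03613 mol/L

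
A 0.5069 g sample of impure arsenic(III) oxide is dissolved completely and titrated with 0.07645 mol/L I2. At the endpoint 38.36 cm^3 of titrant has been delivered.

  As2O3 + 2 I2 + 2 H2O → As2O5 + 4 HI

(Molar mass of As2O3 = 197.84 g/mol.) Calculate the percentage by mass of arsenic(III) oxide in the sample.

57.23 %

n(I2) = 0.03836 L × 0.07645 mol/L = 2.933 × 10^-3 mol
From the 1:2 ratio, n(As2O3) = 1/2 × 2.933 × 10^-3 = 1.466 × 10^-3 mol
mass of As2O3 = 1.466 × 10^-3 × 197.84 g/mol = 0.2901 g
% As2O3 = 0.2901 / 0.5069 × 100 = 57.23 %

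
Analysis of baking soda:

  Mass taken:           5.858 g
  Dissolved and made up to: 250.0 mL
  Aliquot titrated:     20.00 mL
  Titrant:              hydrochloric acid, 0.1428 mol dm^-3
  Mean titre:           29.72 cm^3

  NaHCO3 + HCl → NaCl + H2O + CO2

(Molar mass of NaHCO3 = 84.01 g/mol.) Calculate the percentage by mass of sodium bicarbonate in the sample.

n(HCl) per titration = 0.02972 × 0.1428 = 4.244 × 10^-3 mol
n(NaHCO3) in each aliquot = 4.244 × 10^-3 mol (1:1 ratio)
n(NaHCO3) in the whole flask = 4.244 × 10^-3 × 250.0/20.00 = 0.05305 mol
mass of NaHCO3 = 0.05305 × 84.01 = 4.457 g
% NaHCO3 = 4.457 / 5.858 × 100 = 76.08 %

76.08 %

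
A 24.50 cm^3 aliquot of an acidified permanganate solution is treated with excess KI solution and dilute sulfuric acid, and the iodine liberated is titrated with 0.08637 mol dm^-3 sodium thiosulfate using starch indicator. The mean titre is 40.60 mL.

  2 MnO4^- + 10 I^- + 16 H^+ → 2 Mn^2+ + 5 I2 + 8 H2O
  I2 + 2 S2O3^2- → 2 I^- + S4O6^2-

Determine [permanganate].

n(S2O3^2-) = 0.04060 × 0.08637 = 3.507 × 10^-3 mol
n(I2) = n(S2O3^2-)/2 = 1.753 × 10^-3 mol
From the 2:5 ratio, n(MnO4^-) in the aliquot = 2/5 × 1.753 × 10^-3 = 7.013 × 10^-4 mol
[MnO4^-] = 7.013 × 10^-4 / 0.02450 = 0.02863 mol/L

0.02863 mol/L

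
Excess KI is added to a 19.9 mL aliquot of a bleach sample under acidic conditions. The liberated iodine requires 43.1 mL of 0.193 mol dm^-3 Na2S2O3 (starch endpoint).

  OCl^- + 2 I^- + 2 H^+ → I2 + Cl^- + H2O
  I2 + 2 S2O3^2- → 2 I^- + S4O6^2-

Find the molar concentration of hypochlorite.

n(S2O3^2-) = 0.0431 × 0.193 = 8.32 × 10^-3 mol
n(I2) = n(S2O3^2-)/2 = 4.16 × 10^-3 mol
n(OCl^-) in the aliquot = 4.16 × 10^-3 mol (1:1 ratio)
[OCl^-] = 4.16 × 10^-3 / 0.0199 = 0.209 mol/L

0.209 mol/L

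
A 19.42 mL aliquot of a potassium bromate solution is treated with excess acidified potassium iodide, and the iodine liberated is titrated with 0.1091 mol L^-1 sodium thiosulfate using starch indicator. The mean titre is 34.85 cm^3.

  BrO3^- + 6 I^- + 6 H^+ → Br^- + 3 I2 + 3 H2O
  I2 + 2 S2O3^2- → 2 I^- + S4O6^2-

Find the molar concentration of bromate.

0.03263 mol/L

n(S2O3^2-) = 0.03485 × 0.1091 = 3.802 × 10^-3 mol
n(I2) = n(S2O3^2-)/2 = 1.901 × 10^-3 mol
From the 1:3 ratio, n(BrO3^-) in the aliquot = 1/3 × 1.901 × 10^-3 = 6.337 × 10^-4 mol
[BrO3^-] = 6.337 × 10^-4 / 0.01942 = 0.03263 mol/L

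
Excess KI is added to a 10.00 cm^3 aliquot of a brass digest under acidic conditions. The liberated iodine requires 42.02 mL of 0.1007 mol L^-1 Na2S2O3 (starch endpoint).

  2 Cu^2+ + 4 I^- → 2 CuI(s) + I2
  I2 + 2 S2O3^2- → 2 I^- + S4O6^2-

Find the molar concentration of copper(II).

n(S2O3^2-) = 0.04202 × 0.1007 = 4.231 × 10^-3 mol
n(I2) = n(S2O3^2-)/2 = 2.116 × 10^-3 mol
From the 2:1 ratio, n(Cu2+) in the aliquot = 2/1 × 2.116 × 10^-3 = 4.231 × 10^-3 mol
[Cu2+] = 4.231 × 10^-3 / 0.01000 = 0.4231 mol/L

0.4231 mol/L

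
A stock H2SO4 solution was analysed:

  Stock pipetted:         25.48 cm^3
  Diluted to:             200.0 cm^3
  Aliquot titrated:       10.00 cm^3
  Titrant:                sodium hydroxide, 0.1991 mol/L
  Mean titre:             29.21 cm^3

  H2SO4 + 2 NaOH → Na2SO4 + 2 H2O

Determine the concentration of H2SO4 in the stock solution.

2.282 mol/L

n(NaOH) = 0.02921 × 0.1991 = 5.816 × 10^-3 mol
From the 1:2 ratio, n(H2SO4) in the aliquot = 1/2 × 5.816 × 10^-3 = 2.908 × 10^-3 mol
[H2SO4]_dilute = 2.908 × 10^-3 / 0.01000 = 0.2908 mol/L
Dilution factor = 200.0 / 25.48 = 7.849
[H2SO4]_stock = 0.2908 × 7.849 = 2.282 mol/L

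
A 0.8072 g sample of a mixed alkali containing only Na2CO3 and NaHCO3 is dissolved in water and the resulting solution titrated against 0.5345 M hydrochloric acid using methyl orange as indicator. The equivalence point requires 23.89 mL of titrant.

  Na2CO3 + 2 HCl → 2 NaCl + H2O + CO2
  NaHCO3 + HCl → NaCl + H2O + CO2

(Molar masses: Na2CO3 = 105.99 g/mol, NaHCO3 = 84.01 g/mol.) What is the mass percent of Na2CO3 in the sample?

56.21 %

n(HCl) = 0.02389 × 0.5345 = 0.01277 mol
Let x = n(Na2CO3), y = n(NaHCO3).
Titrant: 2x + 1y = 0.01277;  mass: 105.99x + 84.01y = 0.8072
Solving, x = 4.281 × 10^-3 mol, y = 4.208 × 10^-3 mol
mass of Na2CO3 = 4.281 × 10^-3 × 105.99 = 0.4537 g
% Na2CO3 = 0.4537 / 0.8072 × 100 = 56.21 %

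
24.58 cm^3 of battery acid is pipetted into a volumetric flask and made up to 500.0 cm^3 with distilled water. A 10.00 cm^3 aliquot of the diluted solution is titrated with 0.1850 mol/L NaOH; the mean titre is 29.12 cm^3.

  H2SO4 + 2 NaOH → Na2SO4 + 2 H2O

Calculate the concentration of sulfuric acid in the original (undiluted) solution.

5.479 mol/L

n(NaOH) = 0.02912 × 0.1850 = 5.387 × 10^-3 mol
From the 1:2 ratio, n(H2SO4) in the aliquot = 1/2 × 5.387 × 10^-3 = 2.694 × 10^-3 mol
[H2SO4]_dilute = 2.694 × 10^-3 / 0.01000 = 0.2694 mol/L
Dilution factor = 500.0 / 24.58 = 20.34
[H2SO4]_stock = 0.2694 × 20.34 = 5.479 mol/L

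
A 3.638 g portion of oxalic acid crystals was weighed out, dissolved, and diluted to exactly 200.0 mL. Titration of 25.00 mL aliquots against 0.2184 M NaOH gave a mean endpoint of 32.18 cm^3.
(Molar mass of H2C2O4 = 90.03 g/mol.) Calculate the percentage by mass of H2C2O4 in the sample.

H2C2O4 + 2 NaOH → Na2C2O4 + 2 H2O
n(NaOH) per titration = 0.03218 × 0.2184 = 7.028 × 10^-3 mol
From the 1:2 ratio, n(H2C2O4) in each aliquot = 1/2 × 7.028 × 10^-3 = 3.514 × 10^-3 mol
n(H2C2O4) in the whole flask = 3.514 × 10^-3 × 200.0/25.00 = 0.02811 mol
mass of H2C2O4 = 0.02811 × 90.03 = 2.531 g
% H2C2O4 = 2.531 / 3.638 × 100 = 69.57 %

69.57 %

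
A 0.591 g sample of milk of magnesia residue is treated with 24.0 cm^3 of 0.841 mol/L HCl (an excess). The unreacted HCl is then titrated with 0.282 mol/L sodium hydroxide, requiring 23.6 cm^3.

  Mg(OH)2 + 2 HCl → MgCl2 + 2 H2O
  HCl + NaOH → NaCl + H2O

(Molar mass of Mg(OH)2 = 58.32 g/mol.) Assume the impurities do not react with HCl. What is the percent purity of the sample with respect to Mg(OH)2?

66.8 %

n(HCl) added = 0.0240 × 0.841 = 0.0202 mol
n(NaOH) used in back-titration = 0.0236 × 0.282 = 6.66 × 10^-3 mol
n(HCl) left over = 6.66 × 10^-3 mol (1:1 ratio)
n(HCl) consumed by analyte = 0.0202 − 6.66 × 10^-3 = 0.0135 mol
From the 1:2 ratio, n(Mg(OH)2) = 1/2 × 0.0135 = 6.76 × 10^-3 mol
mass of Mg(OH)2 = 6.76 × 10^-3 × 58.32 = 0.394 g
% Mg(OH)2 = 0.394 / 0.591 × 100 = 66.8 %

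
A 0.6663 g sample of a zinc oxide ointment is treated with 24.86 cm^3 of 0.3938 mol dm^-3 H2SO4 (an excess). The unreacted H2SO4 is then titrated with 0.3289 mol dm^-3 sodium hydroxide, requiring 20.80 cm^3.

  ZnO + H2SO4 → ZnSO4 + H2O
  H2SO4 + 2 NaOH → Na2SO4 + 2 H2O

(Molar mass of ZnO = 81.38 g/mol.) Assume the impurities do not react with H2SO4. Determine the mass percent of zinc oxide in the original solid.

77.79 %

n(H2SO4) added = 0.02486 × 0.3938 = 9.790 × 10^-3 mol
n(NaOH) used in back-titration = 0.02080 × 0.3289 = 6.841 × 10^-3 mol
From the 1:2 ratio, n(H2SO4) left over = 1/2 × 6.841 × 10^-3 = 3.421 × 10^-3 mol
n(H2SO4) consumed by analyte = 9.790 × 10^-3 − 3.421 × 10^-3 = 6.369 × 10^-3 mol
n(ZnO) = 6.369 × 10^-3 mol (1:1 ratio)
mass of ZnO = 6.369 × 10^-3 × 81.38 = 0.5183 g
% ZnO = 0.5183 / 0.6663 × 100 = 77.79 %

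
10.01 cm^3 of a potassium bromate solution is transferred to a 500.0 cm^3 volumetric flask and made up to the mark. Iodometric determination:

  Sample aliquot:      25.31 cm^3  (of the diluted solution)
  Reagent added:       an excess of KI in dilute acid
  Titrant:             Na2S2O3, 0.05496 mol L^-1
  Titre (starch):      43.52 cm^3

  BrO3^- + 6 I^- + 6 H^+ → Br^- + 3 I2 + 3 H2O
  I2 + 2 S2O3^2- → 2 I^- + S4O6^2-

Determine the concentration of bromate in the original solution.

n(S2O3^2-) = 0.04352 × 0.05496 = 2.392 × 10^-3 mol
n(I2) = n(S2O3^2-)/2 = 1.196 × 10^-3 mol
From the 1:3 ratio, n(BrO3^-) in the aliquot = 1/3 × 1.196 × 10^-3 = 3.986 × 10^-4 mol
[BrO3^-]_dilute = 3.986 × 10^-4 / 0.02531 = 0.01575 mol/L
[BrO3^-]_original = 0.01575 × 500.0/10.01 = 0.7867 mol/L

0.7867 mol/L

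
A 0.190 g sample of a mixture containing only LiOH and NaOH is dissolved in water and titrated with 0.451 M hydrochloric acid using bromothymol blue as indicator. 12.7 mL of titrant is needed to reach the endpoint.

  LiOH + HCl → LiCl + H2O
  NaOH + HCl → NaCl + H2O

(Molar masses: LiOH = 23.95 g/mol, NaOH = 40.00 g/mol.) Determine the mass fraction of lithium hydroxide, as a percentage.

n(HCl) = 0.0127 × 0.451 = 5.73 × 10^-3 mol
Let x = n(LiOH), y = n(NaOH).
Titrant: 1x + 1y = 5.73 × 10^-3;  mass: 23.95x + 40.00y = 0.190
Solving, x = 2.44 × 10^-3 mol, y = 3.29 × 10^-3 mol
mass of LiOH = 2.44 × 10^-3 × 23.95 = 0.0584 g
% LiOH = 0.0584 / 0.190 × 100 = 30.7 %

30.7 %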